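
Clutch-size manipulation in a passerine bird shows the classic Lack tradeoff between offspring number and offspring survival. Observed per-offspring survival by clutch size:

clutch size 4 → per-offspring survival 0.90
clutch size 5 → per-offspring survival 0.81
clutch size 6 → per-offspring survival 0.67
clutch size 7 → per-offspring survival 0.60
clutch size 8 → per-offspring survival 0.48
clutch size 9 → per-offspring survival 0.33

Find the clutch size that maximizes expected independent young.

7

Expected independent young = c × s(c):
  c=4: 4 × 0.90 = 3.600
  c=5: 5 × 0.81 = 4.050
  c=6: 6 × 0.67 = 4.020
  c=7: 7 × 0.60 = 4.200
  c=8: 8 × 0.48 = 3.840
  c=9: 9 × 0.33 = 2.970
Maximum at c = 7 (4.200 independent young).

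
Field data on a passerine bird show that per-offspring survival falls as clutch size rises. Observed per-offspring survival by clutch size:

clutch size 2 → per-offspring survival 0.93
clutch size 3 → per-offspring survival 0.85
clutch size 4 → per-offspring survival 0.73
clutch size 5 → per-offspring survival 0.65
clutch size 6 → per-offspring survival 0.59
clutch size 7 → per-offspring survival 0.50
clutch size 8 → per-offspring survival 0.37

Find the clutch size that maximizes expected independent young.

Expected independent young = c × s(c):
  c=2: 2 × 0.93 = 1.860
  c=3: 3 × 0.85 = 2.550
  c=4: 4 × 0.73 = 2.920
  c=5: 5 × 0.65 = 3.250
  c=6: 6 × 0.59 = 3.540
  c=7: 7 × 0.50 = 3.500
  c=8: 8 × 0.37 = 2.960
Maximum at c = 6 (3.540 independent young).

6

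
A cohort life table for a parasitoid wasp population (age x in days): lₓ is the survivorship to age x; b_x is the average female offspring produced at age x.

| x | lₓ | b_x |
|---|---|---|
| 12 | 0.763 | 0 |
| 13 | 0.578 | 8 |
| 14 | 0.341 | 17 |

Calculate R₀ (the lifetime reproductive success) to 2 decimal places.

R₀ = Σ lₓ b_x:
  age 12: 0.763 × 0 = 0.0000
  age 13: 0.578 × 8 = 4.6240
  age 14: 0.341 × 17 = 5.7970
R₀ = 0.0000 + 4.6240 + 5.7970 = 10.4210

10.42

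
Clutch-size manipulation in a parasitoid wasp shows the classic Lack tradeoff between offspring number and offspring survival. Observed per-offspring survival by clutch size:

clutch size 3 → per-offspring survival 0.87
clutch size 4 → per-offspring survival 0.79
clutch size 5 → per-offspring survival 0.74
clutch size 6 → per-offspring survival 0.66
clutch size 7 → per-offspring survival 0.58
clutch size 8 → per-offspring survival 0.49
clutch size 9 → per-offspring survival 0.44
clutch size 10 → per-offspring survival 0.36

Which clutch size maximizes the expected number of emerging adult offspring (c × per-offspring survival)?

7

Expected emerging adult offspring = c × s(c):
  c=3: 3 × 0.87 = 2.610
  c=4: 4 × 0.79 = 3.160
  c=5: 5 × 0.74 = 3.700
  c=6: 6 × 0.66 = 3.960
  c=7: 7 × 0.58 = 4.060
  c=8: 8 × 0.49 = 3.920
  c=9: 9 × 0.44 = 3.960
  c=10: 10 × 0.36 = 3.600
Maximum at c = 7 (4.060 emerging adult offspring).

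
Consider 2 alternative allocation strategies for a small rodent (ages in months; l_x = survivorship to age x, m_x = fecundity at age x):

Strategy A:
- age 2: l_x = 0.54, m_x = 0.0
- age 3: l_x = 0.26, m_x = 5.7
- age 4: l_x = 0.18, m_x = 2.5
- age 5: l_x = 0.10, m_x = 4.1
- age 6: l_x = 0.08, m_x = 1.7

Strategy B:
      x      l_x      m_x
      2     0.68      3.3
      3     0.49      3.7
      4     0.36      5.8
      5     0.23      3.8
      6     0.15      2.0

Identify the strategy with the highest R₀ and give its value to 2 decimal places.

7.32

Strategy A: R₀ = 0.54×0.0 + 0.26×5.7 + 0.18×2.5 + 0.10×4.1 + 0.08×1.7 = 2.4780
Strategy B: R₀ = 0.68×3.3 + 0.49×3.7 + 0.36×5.8 + 0.23×3.8 + 0.15×2.0 = 7.3190
Highest R₀: strategy B with 7.3190.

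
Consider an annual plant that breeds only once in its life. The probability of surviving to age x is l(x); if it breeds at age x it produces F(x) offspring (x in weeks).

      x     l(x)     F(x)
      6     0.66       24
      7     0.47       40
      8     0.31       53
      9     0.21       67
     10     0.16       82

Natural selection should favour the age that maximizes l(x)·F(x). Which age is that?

7

Expected offspring if breeding at age x = l(x) × F(x):
  age 6: 0.66 × 24 = 15.840
  age 7: 0.47 × 40 = 18.800
  age 8: 0.31 × 53 = 16.430
  age 9: 0.21 × 67 = 14.070
  age 10: 0.16 × 82 = 13.120
Maximum at age 7 (18.800).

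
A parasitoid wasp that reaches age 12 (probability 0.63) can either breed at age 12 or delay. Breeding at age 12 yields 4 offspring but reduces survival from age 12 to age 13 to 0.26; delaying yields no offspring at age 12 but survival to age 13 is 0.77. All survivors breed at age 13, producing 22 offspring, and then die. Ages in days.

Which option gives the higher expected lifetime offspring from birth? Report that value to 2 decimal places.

10.67

breed at age 12: R₀ = 0.63 × (4 + 0.26 × 22) = 0.63 × 9.7200 = 6.1236
delay to age 13: R₀ = 0.63 × (0.77 × 22) = 0.63 × 16.9400 = 10.6722
Higher: delay to age 13 (10.6722).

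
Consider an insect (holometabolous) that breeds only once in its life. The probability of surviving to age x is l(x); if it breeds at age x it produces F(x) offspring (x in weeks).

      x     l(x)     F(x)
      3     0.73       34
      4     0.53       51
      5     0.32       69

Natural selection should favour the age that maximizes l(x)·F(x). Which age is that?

4

Expected offspring if breeding at age x = l(x) × F(x):
  age 3: 0.73 × 34 = 24.820
  age 4: 0.53 × 51 = 27.030
  age 5: 0.32 × 69 = 22.080
Maximum at age 4 (27.030).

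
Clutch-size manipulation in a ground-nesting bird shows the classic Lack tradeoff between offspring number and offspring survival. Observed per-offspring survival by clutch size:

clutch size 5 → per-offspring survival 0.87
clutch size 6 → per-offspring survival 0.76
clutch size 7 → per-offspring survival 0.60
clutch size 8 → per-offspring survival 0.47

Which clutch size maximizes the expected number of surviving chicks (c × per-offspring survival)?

6

Expected surviving chicks = c × s(c):
  c=5: 5 × 0.87 = 4.350
  c=6: 6 × 0.76 = 4.560
  c=7: 7 × 0.60 = 4.200
  c=8: 8 × 0.47 = 3.760
Maximum at c = 6 (4.560 surviving chicks).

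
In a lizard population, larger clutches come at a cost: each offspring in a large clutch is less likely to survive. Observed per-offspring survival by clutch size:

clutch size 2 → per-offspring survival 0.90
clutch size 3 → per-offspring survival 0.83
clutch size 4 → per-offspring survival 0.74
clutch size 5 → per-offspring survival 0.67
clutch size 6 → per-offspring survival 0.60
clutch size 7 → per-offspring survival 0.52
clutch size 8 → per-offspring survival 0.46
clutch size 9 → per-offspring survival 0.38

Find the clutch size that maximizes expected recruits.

8

Expected recruits = c × s(c):
  c=2: 2 × 0.90 = 1.800
  c=3: 3 × 0.83 = 2.490
  c=4: 4 × 0.74 = 2.960
  c=5: 5 × 0.67 = 3.350
  c=6: 6 × 0.60 = 3.600
  c=7: 7 × 0.52 = 3.640
  c=8: 8 × 0.46 = 3.680
  c=9: 9 × 0.38 = 3.420
Maximum at c = 8 (3.680 recruits).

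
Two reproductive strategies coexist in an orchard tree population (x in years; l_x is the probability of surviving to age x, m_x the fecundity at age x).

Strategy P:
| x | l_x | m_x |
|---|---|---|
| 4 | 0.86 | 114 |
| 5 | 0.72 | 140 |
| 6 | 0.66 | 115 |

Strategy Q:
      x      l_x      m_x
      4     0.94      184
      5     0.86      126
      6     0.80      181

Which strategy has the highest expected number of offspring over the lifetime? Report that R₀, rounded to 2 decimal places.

Strategy P: R₀ = 0.86×114 + 0.72×140 + 0.66×115 = 274.7400
Strategy Q: R₀ = 0.94×184 + 0.86×126 + 0.80×181 = 426.1200
Highest R₀: strategy Q with 426.1200.

426.12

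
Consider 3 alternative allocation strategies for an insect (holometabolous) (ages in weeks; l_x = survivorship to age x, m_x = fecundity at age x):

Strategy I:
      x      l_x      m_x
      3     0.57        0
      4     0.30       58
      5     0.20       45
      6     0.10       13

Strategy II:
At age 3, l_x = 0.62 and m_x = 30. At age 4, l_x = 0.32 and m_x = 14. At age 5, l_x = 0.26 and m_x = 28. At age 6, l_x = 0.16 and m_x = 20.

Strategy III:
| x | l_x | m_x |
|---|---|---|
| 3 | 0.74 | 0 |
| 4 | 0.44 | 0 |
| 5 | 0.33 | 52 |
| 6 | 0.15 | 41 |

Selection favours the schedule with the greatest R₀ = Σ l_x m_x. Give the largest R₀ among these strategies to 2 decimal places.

33.56

Strategy I: R₀ = 0.57×0 + 0.30×58 + 0.20×45 + 0.10×13 = 27.7000
Strategy II: R₀ = 0.62×30 + 0.32×14 + 0.26×28 + 0.16×20 = 33.5600
Strategy III: R₀ = 0.74×0 + 0.44×0 + 0.33×52 + 0.15×41 = 23.3100
Highest R₀: strategy II with 33.5600.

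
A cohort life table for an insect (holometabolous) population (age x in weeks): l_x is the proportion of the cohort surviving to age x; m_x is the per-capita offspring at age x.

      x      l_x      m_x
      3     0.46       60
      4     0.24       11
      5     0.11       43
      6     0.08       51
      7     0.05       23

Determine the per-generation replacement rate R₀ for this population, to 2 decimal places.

R₀ = Σ l_x m_x:
  age 3: 0.46 × 60 = 27.6000
  age 4: 0.24 × 11 = 2.6400
  age 5: 0.11 × 43 = 4.7300
  age 6: 0.08 × 51 = 4.0800
  age 7: 0.05 × 23 = 1.1500
R₀ = 27.6000 + 2.6400 + 4.7300 + 4.0800 + 1.1500 = 40.2000

40.20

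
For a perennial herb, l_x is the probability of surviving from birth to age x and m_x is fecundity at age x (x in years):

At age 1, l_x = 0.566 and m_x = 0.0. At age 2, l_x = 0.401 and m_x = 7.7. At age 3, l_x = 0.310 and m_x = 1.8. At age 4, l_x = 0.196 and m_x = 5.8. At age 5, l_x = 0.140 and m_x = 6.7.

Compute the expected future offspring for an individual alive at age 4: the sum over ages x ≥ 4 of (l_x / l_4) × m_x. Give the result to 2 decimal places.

l_4 = 0.196. Conditional survival from age 4 to x is l_x / l_4.
  x=4: (0.196/0.196) × 5.8 = 5.8000
  x=5: (0.140/0.196) × 6.7 = 4.7857
Sum = 5.8000 + 4.7857 = 10.5857

10.59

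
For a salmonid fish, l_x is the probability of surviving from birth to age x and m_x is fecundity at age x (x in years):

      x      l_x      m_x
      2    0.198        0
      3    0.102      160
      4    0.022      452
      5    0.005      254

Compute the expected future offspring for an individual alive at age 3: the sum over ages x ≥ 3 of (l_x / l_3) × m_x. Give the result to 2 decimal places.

l_3 = 0.102. Conditional survival from age 3 to x is l_x / l_3.
  x=3: (0.102/0.102) × 160 = 160.0000
  x=4: (0.022/0.102) × 452 = 97.4902
  x=5: (0.005/0.102) × 254 = 12.4510
Sum = 160.0000 + 97.4902 + 12.4510 = 269.9412

269.94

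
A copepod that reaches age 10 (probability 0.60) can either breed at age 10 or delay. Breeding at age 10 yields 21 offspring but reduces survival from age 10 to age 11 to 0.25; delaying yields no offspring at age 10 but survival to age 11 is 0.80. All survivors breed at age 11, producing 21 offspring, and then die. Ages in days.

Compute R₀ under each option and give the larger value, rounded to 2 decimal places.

15.75

breed at age 10: R₀ = 0.60 × (21 + 0.25 × 21) = 0.60 × 26.2500 = 15.7500
delay to age 11: R₀ = 0.60 × (0.80 × 21) = 0.60 × 16.8000 = 10.0800
Higher: breed at age 10 (15.7500).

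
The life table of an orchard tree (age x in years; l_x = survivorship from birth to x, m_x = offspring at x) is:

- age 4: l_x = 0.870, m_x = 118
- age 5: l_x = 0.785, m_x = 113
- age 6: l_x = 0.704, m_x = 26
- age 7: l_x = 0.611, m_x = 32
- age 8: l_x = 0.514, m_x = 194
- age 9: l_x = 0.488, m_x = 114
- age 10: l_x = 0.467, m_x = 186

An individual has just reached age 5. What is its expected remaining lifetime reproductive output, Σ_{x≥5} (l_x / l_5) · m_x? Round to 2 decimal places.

469.77

l_5 = 0.785. Conditional survival from age 5 to x is l_x / l_5.
  x=5: (0.785/0.785) × 113 = 113.0000
  x=6: (0.704/0.785) × 26 = 23.3172
  x=7: (0.611/0.785) × 32 = 24.9070
  x=8: (0.514/0.785) × 194 = 127.0268
  x=9: (0.488/0.785) × 114 = 70.8688
  x=10: (0.467/0.785) × 186 = 110.6522
Sum = 113.0000 + 23.3172 + 24.9070 + 127.0268 + 70.8688 + 110.6522 = 469.7720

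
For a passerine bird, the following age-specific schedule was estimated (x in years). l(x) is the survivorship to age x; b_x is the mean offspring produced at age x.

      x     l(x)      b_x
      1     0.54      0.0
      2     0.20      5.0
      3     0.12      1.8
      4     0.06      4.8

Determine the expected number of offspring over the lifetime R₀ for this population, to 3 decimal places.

R₀ = Σ l(x) b_x:
  age 1: 0.54 × 0.0 = 0.0000
  age 2: 0.20 × 5.0 = 1.0000
  age 3: 0.12 × 1.8 = 0.2160
  age 4: 0.06 × 4.8 = 0.2880
R₀ = 0.0000 + 1.0000 + 0.2160 + 0.2880 = 1.5040

1.504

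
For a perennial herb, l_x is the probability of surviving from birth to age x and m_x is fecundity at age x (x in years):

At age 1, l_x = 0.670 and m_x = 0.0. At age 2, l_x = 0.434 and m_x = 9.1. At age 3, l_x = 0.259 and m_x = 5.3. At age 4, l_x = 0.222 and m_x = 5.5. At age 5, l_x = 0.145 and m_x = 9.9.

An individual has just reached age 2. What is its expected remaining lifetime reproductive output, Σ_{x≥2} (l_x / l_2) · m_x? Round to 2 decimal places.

18.38

l_2 = 0.434. Conditional survival from age 2 to x is l_x / l_2.
  x=2: (0.434/0.434) × 9.1 = 9.1000
  x=3: (0.259/0.434) × 5.3 = 3.1629
  x=4: (0.222/0.434) × 5.5 = 2.8134
  x=5: (0.145/0.434) × 9.9 = 3.3076
Sum = 9.1000 + 3.1629 + 2.8134 + 3.3076 = 18.3839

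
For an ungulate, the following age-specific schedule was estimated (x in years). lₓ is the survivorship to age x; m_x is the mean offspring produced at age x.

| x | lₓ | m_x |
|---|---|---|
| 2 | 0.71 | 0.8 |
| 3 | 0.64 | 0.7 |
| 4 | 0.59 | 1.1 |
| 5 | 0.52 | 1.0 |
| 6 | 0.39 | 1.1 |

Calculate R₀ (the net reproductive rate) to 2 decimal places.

2.61

R₀ = Σ lₓ m_x:
  age 2: 0.71 × 0.8 = 0.5680
  age 3: 0.64 × 0.7 = 0.4480
  age 4: 0.59 × 1.1 = 0.6490
  age 5: 0.52 × 1.0 = 0.5200
  age 6: 0.39 × 1.1 = 0.4290
R₀ = 0.5680 + 0.4480 + 0.6490 + 0.5200 + 0.4290 = 2.6140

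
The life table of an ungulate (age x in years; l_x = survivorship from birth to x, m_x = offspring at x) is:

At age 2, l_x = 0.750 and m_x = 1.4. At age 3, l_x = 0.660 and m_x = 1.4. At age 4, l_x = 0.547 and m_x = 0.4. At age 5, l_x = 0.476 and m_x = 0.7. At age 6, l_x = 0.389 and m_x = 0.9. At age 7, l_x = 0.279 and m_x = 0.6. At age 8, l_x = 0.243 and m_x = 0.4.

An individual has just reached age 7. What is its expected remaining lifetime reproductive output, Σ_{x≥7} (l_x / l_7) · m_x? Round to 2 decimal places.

0.95

l_7 = 0.279. Conditional survival from age 7 to x is l_x / l_7.
  x=7: (0.279/0.279) × 0.6 = 0.6000
  x=8: (0.243/0.279) × 0.4 = 0.3484
Sum = 0.6000 + 0.3484 = 0.9484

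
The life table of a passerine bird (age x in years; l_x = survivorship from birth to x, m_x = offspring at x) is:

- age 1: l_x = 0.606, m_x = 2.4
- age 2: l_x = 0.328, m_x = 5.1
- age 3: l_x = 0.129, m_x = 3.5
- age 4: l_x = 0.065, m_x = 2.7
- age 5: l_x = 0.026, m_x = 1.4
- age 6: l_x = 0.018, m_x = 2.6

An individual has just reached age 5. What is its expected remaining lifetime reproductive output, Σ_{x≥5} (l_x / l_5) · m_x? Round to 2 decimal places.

l_5 = 0.026. Conditional survival from age 5 to x is l_x / l_5.
  x=5: (0.026/0.026) × 1.4 = 1.4000
  x=6: (0.018/0.026) × 2.6 = 1.8000
Sum = 1.4000 + 1.8000 = 3.2000

3.20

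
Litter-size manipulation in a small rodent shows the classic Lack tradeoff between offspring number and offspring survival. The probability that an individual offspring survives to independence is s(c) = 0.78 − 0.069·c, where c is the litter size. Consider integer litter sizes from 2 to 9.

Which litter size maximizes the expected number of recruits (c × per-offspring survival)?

6

Expected recruits = c × s(c):
  c=2: 2 × 0.642 = 1.284
  c=3: 3 × 0.573 = 1.719
  c=4: 4 × 0.504 = 2.016
  c=5: 5 × 0.435 = 2.175
  c=6: 6 × 0.366 = 2.196
  c=7: 7 × 0.297 = 2.079
  c=8: 8 × 0.228 = 1.824
  c=9: 9 × 0.159 = 1.431
Maximum at c = 6 (2.196 recruits).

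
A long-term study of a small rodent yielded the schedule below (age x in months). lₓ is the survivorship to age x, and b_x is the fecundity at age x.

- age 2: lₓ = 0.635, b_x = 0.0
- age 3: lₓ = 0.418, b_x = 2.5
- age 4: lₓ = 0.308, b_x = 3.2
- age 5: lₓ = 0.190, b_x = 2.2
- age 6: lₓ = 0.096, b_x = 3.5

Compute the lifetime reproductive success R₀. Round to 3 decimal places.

R₀ = Σ lₓ b_x:
  age 2: 0.635 × 0.0 = 0.0000
  age 3: 0.418 × 2.5 = 1.0450
  age 4: 0.308 × 3.2 = 0.9856
  age 5: 0.190 × 2.2 = 0.4180
  age 6: 0.096 × 3.5 = 0.3360
R₀ = 0.0000 + 1.0450 + 0.9856 + 0.4180 + 0.3360 = 2.7846

2.785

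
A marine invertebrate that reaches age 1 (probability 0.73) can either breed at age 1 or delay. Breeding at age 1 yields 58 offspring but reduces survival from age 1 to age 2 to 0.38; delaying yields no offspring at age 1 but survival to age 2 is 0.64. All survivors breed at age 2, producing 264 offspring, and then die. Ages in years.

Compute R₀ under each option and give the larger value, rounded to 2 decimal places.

123.34

breed at age 1: R₀ = 0.73 × (58 + 0.38 × 264) = 0.73 × 158.3200 = 115.5736
delay to age 2: R₀ = 0.73 × (0.64 × 264) = 0.73 × 168.9600 = 123.3408
Higher: delay to age 2 (123.3408).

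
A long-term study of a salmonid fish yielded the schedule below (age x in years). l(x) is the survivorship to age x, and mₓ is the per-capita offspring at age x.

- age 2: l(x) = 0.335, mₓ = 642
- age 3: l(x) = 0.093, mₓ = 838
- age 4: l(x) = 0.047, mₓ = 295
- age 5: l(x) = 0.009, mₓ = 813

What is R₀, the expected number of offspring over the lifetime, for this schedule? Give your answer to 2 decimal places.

314.19

R₀ = Σ l(x) mₓ:
  age 2: 0.335 × 642 = 215.0700
  age 3: 0.093 × 838 = 77.9340
  age 4: 0.047 × 295 = 13.8650
  age 5: 0.009 × 813 = 7.3170
R₀ = 215.0700 + 77.9340 + 13.8650 + 7.3170 = 314.1860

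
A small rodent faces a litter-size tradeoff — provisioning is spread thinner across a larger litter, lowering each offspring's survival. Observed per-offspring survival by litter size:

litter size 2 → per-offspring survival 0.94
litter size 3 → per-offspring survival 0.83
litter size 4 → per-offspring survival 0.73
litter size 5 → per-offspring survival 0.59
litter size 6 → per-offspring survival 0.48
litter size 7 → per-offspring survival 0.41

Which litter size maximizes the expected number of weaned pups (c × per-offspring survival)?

5

Expected weaned pups = c × s(c):
  c=2: 2 × 0.94 = 1.880
  c=3: 3 × 0.83 = 2.490
  c=4: 4 × 0.73 = 2.920
  c=5: 5 × 0.59 = 2.950
  c=6: 6 × 0.48 = 2.880
  c=7: 7 × 0.41 = 2.870
Maximum at c = 5 (2.950 weaned pups).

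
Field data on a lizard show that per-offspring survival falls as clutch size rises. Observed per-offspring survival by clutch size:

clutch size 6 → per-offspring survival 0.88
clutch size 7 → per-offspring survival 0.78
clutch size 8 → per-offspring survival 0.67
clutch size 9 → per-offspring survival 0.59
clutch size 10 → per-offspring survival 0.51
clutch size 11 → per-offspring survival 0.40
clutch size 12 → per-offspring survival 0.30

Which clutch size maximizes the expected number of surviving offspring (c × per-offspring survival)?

7

Expected surviving offspring = c × s(c):
  c=6: 6 × 0.88 = 5.280
  c=7: 7 × 0.78 = 5.460
  c=8: 8 × 0.67 = 5.360
  c=9: 9 × 0.59 = 5.310
  c=10: 10 × 0.51 = 5.100
  c=11: 11 × 0.40 = 4.400
  c=12: 12 × 0.30 = 3.600
Maximum at c = 7 (5.460 surviving offspring).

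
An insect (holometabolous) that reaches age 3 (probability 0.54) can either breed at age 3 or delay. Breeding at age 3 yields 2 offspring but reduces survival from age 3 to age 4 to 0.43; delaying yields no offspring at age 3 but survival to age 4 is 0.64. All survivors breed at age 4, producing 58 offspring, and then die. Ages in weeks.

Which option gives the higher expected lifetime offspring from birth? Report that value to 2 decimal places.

breed at age 3: R₀ = 0.54 × (2 + 0.43 × 58) = 0.54 × 26.9400 = 14.5476
delay to age 4: R₀ = 0.54 × (0.64 × 58) = 0.54 × 37.1200 = 20.0448
Higher: delay to age 4 (20.0448).

20.04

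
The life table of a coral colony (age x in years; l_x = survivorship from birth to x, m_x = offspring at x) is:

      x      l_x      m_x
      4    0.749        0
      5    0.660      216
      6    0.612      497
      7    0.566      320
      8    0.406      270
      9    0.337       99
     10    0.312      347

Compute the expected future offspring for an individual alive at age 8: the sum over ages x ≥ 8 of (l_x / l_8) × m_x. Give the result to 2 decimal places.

l_8 = 0.406. Conditional survival from age 8 to x is l_x / l_8.
  x=8: (0.406/0.406) × 270 = 270.0000
  x=9: (0.337/0.406) × 99 = 82.1749
  x=10: (0.312/0.406) × 347 = 266.6601
Sum = 270.0000 + 82.1749 + 266.6601 = 618.8350

618.83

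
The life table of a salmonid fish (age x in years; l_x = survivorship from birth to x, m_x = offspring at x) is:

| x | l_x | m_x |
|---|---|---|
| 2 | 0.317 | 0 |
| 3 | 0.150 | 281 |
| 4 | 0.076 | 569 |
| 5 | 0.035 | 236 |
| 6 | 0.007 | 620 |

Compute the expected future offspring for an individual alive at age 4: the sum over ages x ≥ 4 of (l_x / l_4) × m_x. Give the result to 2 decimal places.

l_4 = 0.076. Conditional survival from age 4 to x is l_x / l_4.
  x=4: (0.076/0.076) × 569 = 569.0000
  x=5: (0.035/0.076) × 236 = 108.6842
  x=6: (0.007/0.076) × 620 = 57.1053
Sum = 569.0000 + 108.6842 + 57.1053 = 734.7895

734.79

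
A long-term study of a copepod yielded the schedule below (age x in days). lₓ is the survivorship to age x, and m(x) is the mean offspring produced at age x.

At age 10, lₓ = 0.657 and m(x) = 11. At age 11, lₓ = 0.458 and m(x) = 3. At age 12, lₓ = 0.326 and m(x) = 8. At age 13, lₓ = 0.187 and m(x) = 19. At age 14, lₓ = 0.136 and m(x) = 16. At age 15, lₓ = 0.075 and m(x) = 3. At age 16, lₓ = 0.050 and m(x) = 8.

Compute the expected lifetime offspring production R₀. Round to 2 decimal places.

17.56

R₀ = Σ lₓ m(x):
  age 10: 0.657 × 11 = 7.2270
  age 11: 0.458 × 3 = 1.3740
  age 12: 0.326 × 8 = 2.6080
  age 13: 0.187 × 19 = 3.5530
  age 14: 0.136 × 16 = 2.1760
  age 15: 0.075 × 3 = 0.2250
  age 16: 0.050 × 8 = 0.4000
R₀ = 7.2270 + 1.3740 + 2.6080 + 3.5530 + 2.1760 + 0.2250 + 0.4000 = 17.5630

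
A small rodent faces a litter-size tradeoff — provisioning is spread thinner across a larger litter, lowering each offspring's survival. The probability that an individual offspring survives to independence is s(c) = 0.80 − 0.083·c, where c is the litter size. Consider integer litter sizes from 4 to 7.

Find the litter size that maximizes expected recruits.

5

Expected recruits = c × s(c):
  c=4: 4 × 0.468 = 1.872
  c=5: 5 × 0.385 = 1.925
  c=6: 6 × 0.302 = 1.812
  c=7: 7 × 0.219 = 1.533
Maximum at c = 5 (1.925 recruits).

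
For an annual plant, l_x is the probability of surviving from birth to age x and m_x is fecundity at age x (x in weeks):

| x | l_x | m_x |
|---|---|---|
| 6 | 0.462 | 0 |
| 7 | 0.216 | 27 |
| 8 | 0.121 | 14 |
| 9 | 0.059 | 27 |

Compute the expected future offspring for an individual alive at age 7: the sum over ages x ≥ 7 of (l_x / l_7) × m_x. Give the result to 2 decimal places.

l_7 = 0.216. Conditional survival from age 7 to x is l_x / l_7.
  x=7: (0.216/0.216) × 27 = 27.0000
  x=8: (0.121/0.216) × 14 = 7.8426
  x=9: (0.059/0.216) × 27 = 7.3750
Sum = 27.0000 + 7.8426 + 7.3750 = 42.2176

42.22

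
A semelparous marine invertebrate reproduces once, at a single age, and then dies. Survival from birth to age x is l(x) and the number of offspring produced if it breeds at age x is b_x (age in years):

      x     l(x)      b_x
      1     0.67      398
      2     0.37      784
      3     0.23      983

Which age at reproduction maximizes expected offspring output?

2

Expected offspring if breeding at age x = l(x) × b_x:
  age 1: 0.67 × 398 = 266.660
  age 2: 0.37 × 784 = 290.080
  age 3: 0.23 × 983 = 226.090
Maximum at age 2 (290.080).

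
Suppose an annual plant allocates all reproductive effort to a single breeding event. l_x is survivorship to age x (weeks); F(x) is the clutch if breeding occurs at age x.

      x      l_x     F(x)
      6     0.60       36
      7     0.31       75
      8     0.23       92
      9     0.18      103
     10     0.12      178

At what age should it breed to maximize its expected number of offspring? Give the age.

7

Expected offspring if breeding at age x = l_x × F(x):
  age 6: 0.60 × 36 = 21.600
  age 7: 0.31 × 75 = 23.250
  age 8: 0.23 × 92 = 21.160
  age 9: 0.18 × 103 = 18.540
  age 10: 0.12 × 178 = 21.360
Maximum at age 7 (23.250).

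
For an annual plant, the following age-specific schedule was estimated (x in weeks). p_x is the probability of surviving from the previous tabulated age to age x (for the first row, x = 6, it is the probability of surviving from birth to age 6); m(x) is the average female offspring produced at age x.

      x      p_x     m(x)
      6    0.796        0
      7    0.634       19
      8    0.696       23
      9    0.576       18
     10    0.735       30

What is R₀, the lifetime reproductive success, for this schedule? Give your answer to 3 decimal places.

Survivorship from birth: l_x = p_6·p_7·…·p_x.
  l_6 = 0.79600
  l_7 = 0.50466
  l_8 = 0.35125
  l_9 = 0.20232
  l_10 = 0.14870
R₀ = Σ l_x m(x):
  age 6: 0.79600 × 0 = 0.0000
  age 7: 0.50466 × 19 = 9.5885
  age 8: 0.35125 × 23 = 8.0787
  age 9: 0.20232 × 18 = 3.6418
  age 10: 0.14870 × 30 = 4.4610
R₀ = 0.0000 + 9.5885 + 8.0787 + 3.6418 + 4.4610 = 25.7701

25.770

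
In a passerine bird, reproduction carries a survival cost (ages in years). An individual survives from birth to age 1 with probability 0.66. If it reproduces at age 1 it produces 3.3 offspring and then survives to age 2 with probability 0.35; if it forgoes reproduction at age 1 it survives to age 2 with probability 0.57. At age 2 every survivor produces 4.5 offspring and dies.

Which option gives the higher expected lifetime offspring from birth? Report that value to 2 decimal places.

breed at age 1: R₀ = 0.66 × (3.3 + 0.35 × 4.5) = 0.66 × 4.8750 = 3.2175
delay to age 2: R₀ = 0.66 × (0.57 × 4.5) = 0.66 × 2.5650 = 1.6929
Higher: breed at age 1 (3.2175).

3.22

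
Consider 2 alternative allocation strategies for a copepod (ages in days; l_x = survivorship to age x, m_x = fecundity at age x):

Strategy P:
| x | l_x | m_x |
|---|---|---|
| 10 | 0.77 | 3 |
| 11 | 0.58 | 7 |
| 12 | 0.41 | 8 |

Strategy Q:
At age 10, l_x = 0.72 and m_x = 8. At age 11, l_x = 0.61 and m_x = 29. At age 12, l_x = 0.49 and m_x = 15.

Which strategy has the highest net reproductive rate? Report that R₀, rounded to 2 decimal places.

Strategy P: R₀ = 0.77×3 + 0.58×7 + 0.41×8 = 9.6500
Strategy Q: R₀ = 0.72×8 + 0.61×29 + 0.49×15 = 30.8000
Highest R₀: strategy Q with 30.8000.

30.80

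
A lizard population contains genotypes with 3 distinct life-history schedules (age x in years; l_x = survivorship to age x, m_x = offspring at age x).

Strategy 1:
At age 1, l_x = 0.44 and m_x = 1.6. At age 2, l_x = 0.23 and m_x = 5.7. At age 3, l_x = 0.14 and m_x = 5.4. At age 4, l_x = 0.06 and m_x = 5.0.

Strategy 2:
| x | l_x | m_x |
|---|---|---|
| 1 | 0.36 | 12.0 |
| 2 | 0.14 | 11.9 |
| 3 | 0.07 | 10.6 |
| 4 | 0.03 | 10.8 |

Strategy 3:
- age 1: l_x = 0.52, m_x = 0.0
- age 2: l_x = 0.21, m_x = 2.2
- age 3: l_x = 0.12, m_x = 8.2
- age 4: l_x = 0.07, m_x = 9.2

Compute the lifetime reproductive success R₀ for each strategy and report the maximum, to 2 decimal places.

Strategy 1: R₀ = 0.44×1.6 + 0.23×5.7 + 0.14×5.4 + 0.06×5.0 = 3.0710
Strategy 2: R₀ = 0.36×12.0 + 0.14×11.9 + 0.07×10.6 + 0.03×10.8 = 7.0520
Strategy 3: R₀ = 0.52×0.0 + 0.21×2.2 + 0.12×8.2 + 0.07×9.2 = 2.0900
Highest R₀: strategy 2 with 7.0520.

7.05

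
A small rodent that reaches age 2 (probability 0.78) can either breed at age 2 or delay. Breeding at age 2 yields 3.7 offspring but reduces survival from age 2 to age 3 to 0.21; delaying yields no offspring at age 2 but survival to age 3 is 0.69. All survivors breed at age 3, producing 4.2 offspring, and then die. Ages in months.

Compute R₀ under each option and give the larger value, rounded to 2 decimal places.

breed at age 2: R₀ = 0.78 × (3.7 + 0.21 × 4.2) = 0.78 × 4.5820 = 3.5740
delay to age 3: R₀ = 0.78 × (0.69 × 4.2) = 0.78 × 2.8980 = 2.2604
Higher: breed at age 2 (3.5740).

3.57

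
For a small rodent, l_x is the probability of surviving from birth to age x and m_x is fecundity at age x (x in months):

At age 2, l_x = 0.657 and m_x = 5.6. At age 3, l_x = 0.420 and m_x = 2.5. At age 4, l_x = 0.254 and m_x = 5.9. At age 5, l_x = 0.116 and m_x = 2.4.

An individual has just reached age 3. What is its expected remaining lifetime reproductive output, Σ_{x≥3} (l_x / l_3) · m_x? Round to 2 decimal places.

6.73

l_3 = 0.420. Conditional survival from age 3 to x is l_x / l_3.
  x=3: (0.420/0.420) × 2.5 = 2.5000
  x=4: (0.254/0.420) × 5.9 = 3.5681
  x=5: (0.116/0.420) × 2.4 = 0.6629
Sum = 2.5000 + 3.5681 + 0.6629 = 6.7310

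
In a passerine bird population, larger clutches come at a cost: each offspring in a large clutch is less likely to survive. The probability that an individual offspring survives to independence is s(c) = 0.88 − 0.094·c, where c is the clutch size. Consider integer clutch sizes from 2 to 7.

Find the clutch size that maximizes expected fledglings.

Expected fledglings = c × s(c):
  c=2: 2 × 0.692 = 1.384
  c=3: 3 × 0.598 = 1.794
  c=4: 4 × 0.504 = 2.016
  c=5: 5 × 0.410 = 2.050
  c=6: 6 × 0.316 = 1.896
  c=7: 7 × 0.222 = 1.554
Maximum at c = 5 (2.050 fledglings).

5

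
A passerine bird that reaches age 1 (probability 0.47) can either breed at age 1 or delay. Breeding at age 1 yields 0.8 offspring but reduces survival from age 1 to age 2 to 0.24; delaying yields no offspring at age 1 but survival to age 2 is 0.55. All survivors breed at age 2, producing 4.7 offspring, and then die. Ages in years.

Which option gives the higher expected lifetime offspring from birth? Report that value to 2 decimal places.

1.21

breed at age 1: R₀ = 0.47 × (0.8 + 0.24 × 4.7) = 0.47 × 1.9280 = 0.9062
delay to age 2: R₀ = 0.47 × (0.55 × 4.7) = 0.47 × 2.5850 = 1.2150
Higher: delay to age 2 (1.2150).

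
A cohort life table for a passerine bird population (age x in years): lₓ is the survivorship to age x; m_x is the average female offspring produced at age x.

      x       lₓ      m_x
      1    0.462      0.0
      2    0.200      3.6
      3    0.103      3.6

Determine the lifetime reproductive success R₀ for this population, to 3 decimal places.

R₀ = Σ lₓ m_x:
  age 1: 0.462 × 0.0 = 0.0000
  age 2: 0.200 × 3.6 = 0.7200
  age 3: 0.103 × 3.6 = 0.3708
R₀ = 0.0000 + 0.7200 + 0.3708 = 1.0908

1.091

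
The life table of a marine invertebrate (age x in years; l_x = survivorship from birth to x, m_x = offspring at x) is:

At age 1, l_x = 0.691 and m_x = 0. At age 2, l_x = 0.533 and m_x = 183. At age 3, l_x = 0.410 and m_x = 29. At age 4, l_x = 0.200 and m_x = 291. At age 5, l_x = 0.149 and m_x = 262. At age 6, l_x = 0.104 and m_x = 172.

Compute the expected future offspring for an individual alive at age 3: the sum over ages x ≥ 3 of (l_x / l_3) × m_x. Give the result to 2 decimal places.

l_3 = 0.410. Conditional survival from age 3 to x is l_x / l_3.
  x=3: (0.410/0.410) × 29 = 29.0000
  x=4: (0.200/0.410) × 291 = 141.9512
  x=5: (0.149/0.410) × 262 = 95.2146
  x=6: (0.104/0.410) × 172 = 43.6293
Sum = 29.0000 + 141.9512 + 95.2146 + 43.6293 = 309.7951

309.80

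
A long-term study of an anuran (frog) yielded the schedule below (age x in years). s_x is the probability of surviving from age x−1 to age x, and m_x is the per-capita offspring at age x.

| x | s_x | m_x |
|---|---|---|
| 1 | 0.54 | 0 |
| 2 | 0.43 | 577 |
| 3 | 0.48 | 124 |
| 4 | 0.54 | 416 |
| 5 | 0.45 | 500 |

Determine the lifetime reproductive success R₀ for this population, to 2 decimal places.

186.38

Survivorship from birth: l_x = s_1·s_2·…·s_x.
  l_1 = 0.54000
  l_2 = 0.23220
  l_3 = 0.11146
  l_4 = 0.06019
  l_5 = 0.02708
R₀ = Σ l_x m_x:
  age 1: 0.54000 × 0 = 0.0000
  age 2: 0.23220 × 577 = 133.9794
  age 3: 0.11146 × 124 = 13.8210
  age 4: 0.06019 × 416 = 25.0390
  age 5: 0.02708 × 500 = 13.5400
R₀ = 0.0000 + 133.9794 + 13.8210 + 25.0390 + 13.5400 = 186.3795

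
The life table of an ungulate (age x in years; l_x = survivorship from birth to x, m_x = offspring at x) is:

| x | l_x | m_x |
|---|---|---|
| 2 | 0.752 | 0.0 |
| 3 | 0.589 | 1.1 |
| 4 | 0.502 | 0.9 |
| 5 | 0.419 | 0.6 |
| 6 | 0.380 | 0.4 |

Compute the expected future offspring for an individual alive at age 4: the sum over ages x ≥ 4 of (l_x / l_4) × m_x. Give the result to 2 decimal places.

l_4 = 0.502. Conditional survival from age 4 to x is l_x / l_4.
  x=4: (0.502/0.502) × 0.9 = 0.9000
  x=5: (0.419/0.502) × 0.6 = 0.5008
  x=6: (0.380/0.502) × 0.4 = 0.3028
Sum = 0.9000 + 0.5008 + 0.3028 = 1.7036

1.70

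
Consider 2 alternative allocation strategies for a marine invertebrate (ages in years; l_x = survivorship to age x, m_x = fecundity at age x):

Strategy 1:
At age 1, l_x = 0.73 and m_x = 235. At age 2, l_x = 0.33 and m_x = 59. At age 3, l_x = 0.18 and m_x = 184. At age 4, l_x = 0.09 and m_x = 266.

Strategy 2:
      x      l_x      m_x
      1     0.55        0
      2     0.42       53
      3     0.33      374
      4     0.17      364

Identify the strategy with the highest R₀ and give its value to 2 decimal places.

Strategy 1: R₀ = 0.73×235 + 0.33×59 + 0.18×184 + 0.09×266 = 248.0800
Strategy 2: R₀ = 0.55×0 + 0.42×53 + 0.33×374 + 0.17×364 = 207.5600
Highest R₀: strategy 1 with 248.0800.

248.08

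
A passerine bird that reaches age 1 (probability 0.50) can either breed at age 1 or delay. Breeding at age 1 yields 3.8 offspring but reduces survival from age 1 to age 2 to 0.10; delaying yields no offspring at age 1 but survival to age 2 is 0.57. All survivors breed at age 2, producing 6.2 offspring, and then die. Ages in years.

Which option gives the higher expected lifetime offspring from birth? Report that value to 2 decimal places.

2.21

breed at age 1: R₀ = 0.50 × (3.8 + 0.10 × 6.2) = 0.50 × 4.4200 = 2.2100
delay to age 2: R₀ = 0.50 × (0.57 × 6.2) = 0.50 × 3.5340 = 1.7670
Higher: breed at age 1 (2.2100).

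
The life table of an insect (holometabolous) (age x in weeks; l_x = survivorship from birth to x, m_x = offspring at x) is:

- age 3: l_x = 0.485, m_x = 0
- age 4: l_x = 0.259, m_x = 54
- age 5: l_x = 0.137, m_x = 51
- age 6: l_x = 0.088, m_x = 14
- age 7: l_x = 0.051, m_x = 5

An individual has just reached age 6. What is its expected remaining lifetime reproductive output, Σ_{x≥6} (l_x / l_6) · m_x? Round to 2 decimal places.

16.90

l_6 = 0.088. Conditional survival from age 6 to x is l_x / l_6.
  x=6: (0.088/0.088) × 14 = 14.0000
  x=7: (0.051/0.088) × 5 = 2.8977
Sum = 14.0000 + 2.8977 = 16.8977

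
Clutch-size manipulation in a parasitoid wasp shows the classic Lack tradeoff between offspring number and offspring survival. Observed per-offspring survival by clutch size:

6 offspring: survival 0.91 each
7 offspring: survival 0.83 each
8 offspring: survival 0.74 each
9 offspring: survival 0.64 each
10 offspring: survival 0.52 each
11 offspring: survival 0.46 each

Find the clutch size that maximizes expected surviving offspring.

8

Expected surviving offspring = c × s(c):
  c=6: 6 × 0.91 = 5.460
  c=7: 7 × 0.83 = 5.810
  c=8: 8 × 0.74 = 5.920
  c=9: 9 × 0.64 = 5.760
  c=10: 10 × 0.52 = 5.200
  c=11: 11 × 0.46 = 5.060
Maximum at c = 8 (5.920 surviving offspring).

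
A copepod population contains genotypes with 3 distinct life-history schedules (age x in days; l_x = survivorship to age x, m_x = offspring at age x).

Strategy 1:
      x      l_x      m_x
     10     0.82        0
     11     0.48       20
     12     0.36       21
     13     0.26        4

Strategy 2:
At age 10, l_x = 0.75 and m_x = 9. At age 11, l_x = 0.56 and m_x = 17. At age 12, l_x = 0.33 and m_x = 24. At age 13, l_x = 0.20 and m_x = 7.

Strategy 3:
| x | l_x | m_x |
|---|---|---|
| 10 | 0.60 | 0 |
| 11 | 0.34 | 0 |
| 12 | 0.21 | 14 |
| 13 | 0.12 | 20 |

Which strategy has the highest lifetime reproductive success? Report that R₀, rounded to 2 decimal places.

Strategy 1: R₀ = 0.82×0 + 0.48×20 + 0.36×21 + 0.26×4 = 18.2000
Strategy 2: R₀ = 0.75×9 + 0.56×17 + 0.33×24 + 0.20×7 = 25.5900
Strategy 3: R₀ = 0.60×0 + 0.34×0 + 0.21×14 + 0.12×20 = 5.3400
Highest R₀: strategy 2 with 25.5900.

25.59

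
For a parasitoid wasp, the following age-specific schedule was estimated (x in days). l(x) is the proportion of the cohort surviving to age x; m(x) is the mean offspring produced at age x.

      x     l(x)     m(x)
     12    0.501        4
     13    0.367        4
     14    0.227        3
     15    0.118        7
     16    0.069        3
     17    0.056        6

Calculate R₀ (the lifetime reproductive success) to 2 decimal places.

5.52

R₀ = Σ l(x) m(x):
  age 12: 0.501 × 4 = 2.0040
  age 13: 0.367 × 4 = 1.4680
  age 14: 0.227 × 3 = 0.6810
  age 15: 0.118 × 7 = 0.8260
  age 16: 0.069 × 3 = 0.2070
  age 17: 0.056 × 6 = 0.3360
R₀ = 2.0040 + 1.4680 + 0.6810 + 0.8260 + 0.2070 + 0.3360 = 5.5220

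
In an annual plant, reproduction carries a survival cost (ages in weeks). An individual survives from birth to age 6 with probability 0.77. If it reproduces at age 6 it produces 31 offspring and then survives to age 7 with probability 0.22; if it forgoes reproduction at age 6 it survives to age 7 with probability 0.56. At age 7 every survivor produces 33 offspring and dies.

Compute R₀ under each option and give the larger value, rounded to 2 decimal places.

breed at age 6: R₀ = 0.77 × (31 + 0.22 × 33) = 0.77 × 38.2600 = 29.4602
delay to age 7: R₀ = 0.77 × (0.56 × 33) = 0.77 × 18.4800 = 14.2296
Higher: breed at age 6 (29.4602).

29.46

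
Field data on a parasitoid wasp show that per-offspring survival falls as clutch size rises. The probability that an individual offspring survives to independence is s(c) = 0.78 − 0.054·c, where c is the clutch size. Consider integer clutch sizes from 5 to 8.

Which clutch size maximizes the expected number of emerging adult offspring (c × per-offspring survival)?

Expected emerging adult offspring = c × s(c):
  c=5: 5 × 0.510 = 2.550
  c=6: 6 × 0.456 = 2.736
  c=7: 7 × 0.402 = 2.814
  c=8: 8 × 0.348 = 2.784
Maximum at c = 7 (2.814 emerging adult offspring).

7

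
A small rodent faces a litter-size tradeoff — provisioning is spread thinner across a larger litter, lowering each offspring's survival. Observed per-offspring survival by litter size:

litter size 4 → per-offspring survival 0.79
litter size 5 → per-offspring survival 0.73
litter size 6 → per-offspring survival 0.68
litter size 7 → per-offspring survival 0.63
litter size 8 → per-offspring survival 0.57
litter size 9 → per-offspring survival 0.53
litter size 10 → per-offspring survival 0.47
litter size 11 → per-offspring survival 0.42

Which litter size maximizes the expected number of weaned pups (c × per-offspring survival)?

9

Expected weaned pups = c × s(c):
  c=4: 4 × 0.79 = 3.160
  c=5: 5 × 0.73 = 3.650
  c=6: 6 × 0.68 = 4.080
  c=7: 7 × 0.63 = 4.410
  c=8: 8 × 0.57 = 4.560
  c=9: 9 × 0.53 = 4.770
  c=10: 10 × 0.47 = 4.700
  c=11: 11 × 0.42 = 4.620
Maximum at c = 9 (4.770 weaned pups).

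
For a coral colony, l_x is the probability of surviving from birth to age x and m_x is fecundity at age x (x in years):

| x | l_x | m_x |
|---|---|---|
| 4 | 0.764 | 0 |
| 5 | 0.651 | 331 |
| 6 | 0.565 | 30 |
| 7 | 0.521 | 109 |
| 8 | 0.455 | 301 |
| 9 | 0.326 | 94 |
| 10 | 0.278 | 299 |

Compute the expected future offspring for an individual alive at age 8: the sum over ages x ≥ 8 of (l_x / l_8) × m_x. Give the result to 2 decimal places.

551.04

l_8 = 0.455. Conditional survival from age 8 to x is l_x / l_8.
  x=8: (0.455/0.455) × 301 = 301.0000
  x=9: (0.326/0.455) × 94 = 67.3495
  x=10: (0.278/0.455) × 299 = 182.6857
Sum = 301.0000 + 67.3495 + 182.6857 = 551.0352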